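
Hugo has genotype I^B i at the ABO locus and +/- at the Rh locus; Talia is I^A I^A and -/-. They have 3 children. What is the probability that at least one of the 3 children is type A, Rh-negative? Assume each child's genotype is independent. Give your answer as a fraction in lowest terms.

37/64

ABO cross I^B i × I^A I^A → 1/2 A, 1/2 AB.
Rh cross +/- × -/- → 1/2 Rh+, 1/2 Rh-; so P(type A, Rh-negative) = 1/2 × 1/2 = 1/4 per child.
P(none) = (3/4)^3 = 27/64; P(at least one) = 1 − 27/64 = 37/64.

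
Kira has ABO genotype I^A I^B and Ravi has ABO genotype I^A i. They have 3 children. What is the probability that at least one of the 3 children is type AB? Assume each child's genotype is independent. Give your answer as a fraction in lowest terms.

ABO cross I^A I^B × I^A i → 1/2 A, 1/4 B, 1/4 AB.
So P(type AB) = 1/4 per child.
P(none) = (3/4)^3 = 27/64; P(at least one) = 1 − 27/64 = 37/64.

37/64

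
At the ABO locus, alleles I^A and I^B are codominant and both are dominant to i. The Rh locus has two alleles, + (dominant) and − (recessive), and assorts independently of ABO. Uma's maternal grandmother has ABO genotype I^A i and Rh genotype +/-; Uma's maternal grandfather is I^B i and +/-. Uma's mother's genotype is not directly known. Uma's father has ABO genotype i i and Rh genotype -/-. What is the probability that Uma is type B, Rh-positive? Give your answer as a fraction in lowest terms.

Uma's mother's ABO genotype from I^A i × I^B i: 1/4 I^A I^B, 1/4 I^A i, 1/4 I^B i, 1/4 i i.
Crossing each possibility with the father i i and summing P(type B): 1/4·1/2 + 1/4·0 + 1/4·1/2 + 1/4·0 = 1/4.
Similarly for Rh via the mother's Rh distribution: P(Rh+) = 1/2.
Independent loci: 1/4 × 1/2 = 1/8.

1/8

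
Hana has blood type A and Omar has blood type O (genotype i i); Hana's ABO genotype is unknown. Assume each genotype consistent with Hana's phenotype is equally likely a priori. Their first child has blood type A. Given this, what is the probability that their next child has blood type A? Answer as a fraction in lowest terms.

5/6

Possible genotypes: Hana ∈ {I^A I^A, I^A i}; Omar ∈ {i i}.
Weight each parental genotype pair by prior × P(type-A child):
  I^A I^A × i i: posterior weight 2/3; P(next child type A) = 1.
  I^A i × i i: posterior weight 1/3; P(next child type A) = 1/2.
Weighted sum = 5/6.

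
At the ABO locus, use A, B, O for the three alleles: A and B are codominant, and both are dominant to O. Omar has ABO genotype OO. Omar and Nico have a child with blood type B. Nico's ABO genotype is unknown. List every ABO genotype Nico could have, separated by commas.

For each candidate genotype of Nico, check whether crossing it with OO can produce every observed child phenotype.
  AA → possible child types {A} ✗
  AB → possible child types {A, B} ✓
  AO → possible child types {O, A} ✗
  BB → possible child types {B} ✓
  BO → possible child types {O, B} ✓
  OO → possible child types {O} ✗

AB, BB, BO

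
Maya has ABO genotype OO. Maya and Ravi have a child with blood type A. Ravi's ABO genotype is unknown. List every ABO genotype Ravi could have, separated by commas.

AA, AB, AO

For each candidate genotype of Ravi, check whether crossing it with OO can produce every observed child phenotype.
  AA → possible child types {A} ✓
  AB → possible child types {A, B} ✓
  AO → possible child types {O, A} ✓
  BB → possible child types {B} ✗
  BO → possible child types {O, B} ✗
  OO → possible child types {O} ✗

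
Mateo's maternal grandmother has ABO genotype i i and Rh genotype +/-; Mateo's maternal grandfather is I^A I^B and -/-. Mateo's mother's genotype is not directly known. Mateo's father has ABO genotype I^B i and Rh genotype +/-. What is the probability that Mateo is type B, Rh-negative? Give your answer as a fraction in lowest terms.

Mateo's mother's ABO genotype from i i × I^A I^B: 1/2 I^A i, 1/2 I^B i.
Crossing each possibility with the father I^B i and summing P(type B): 1/2·1/4 + 1/2·3/4 = 1/2.
Similarly for Rh via the mother's Rh distribution: P(Rh-) = 3/8.
Independent loci: 1/2 × 3/8 = 3/16.

3/16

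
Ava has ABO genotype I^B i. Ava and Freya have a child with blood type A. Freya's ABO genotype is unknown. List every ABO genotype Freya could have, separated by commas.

For each candidate genotype of Freya, check whether crossing it with I^B i can produce every observed child phenotype.
  I^A I^A → possible child types {A, AB} ✓
  I^A I^B → possible child types {A, B, AB} ✓
  I^A i → possible child types {O, A, B, AB} ✓
  I^B I^B → possible child types {B} ✗
  I^B i → possible child types {O, B} ✗
  i i → possible child types {O, B} ✗

I^A I^A, I^A I^B, I^A i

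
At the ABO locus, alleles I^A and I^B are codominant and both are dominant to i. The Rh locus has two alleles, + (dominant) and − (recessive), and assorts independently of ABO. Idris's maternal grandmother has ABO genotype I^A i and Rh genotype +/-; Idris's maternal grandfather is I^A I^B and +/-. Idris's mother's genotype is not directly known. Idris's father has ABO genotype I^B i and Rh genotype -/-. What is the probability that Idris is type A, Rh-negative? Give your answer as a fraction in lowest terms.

Idris's mother's ABO genotype from I^A i × I^A I^B: 1/4 I^A I^A, 1/4 I^A I^B, 1/4 I^A i, 1/4 I^B i.
Crossing each possibility with the father I^B i and summing P(type A): 1/4·1/2 + 1/4·1/4 + 1/4·1/4 + 1/4·0 = 1/4.
Similarly for Rh via the mother's Rh distribution: P(Rh-) = 1/2.
Independent loci: 1/4 × 1/2 = 1/8.

1/8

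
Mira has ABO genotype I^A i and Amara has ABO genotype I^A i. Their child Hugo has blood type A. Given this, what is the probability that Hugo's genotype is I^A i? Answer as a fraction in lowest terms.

Cross I^A i × I^A i → 1/4 I^A I^A, 1/2 I^A i, 1/4 i i.
Type-A genotypes among offspring: I^A I^A (1/4), I^A i (1/2); total 3/4.
P(I^A i | type A) = (1/2) / (3/4) = 2/3.

2/3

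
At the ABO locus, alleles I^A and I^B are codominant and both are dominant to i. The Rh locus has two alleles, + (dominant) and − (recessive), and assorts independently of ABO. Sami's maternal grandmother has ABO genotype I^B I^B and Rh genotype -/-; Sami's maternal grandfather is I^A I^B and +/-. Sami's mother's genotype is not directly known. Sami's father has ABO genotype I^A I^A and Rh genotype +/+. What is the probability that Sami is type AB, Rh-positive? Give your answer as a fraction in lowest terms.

3/4

Sami's mother's ABO genotype from I^B I^B × I^A I^B: 1/2 I^A I^B, 1/2 I^B I^B.
Crossing each possibility with the father I^A I^A and summing P(type AB): 1/2·1/2 + 1/2·1 = 3/4.
Similarly for Rh via the mother's Rh distribution: P(Rh+) = 1.
Independent loci: 3/4 × 1 = 3/4.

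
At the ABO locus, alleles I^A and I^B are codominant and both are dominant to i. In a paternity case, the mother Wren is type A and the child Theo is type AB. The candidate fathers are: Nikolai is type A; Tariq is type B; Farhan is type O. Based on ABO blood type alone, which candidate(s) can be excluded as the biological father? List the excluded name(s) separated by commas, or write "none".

Nikolai, Farhan

A candidate is excluded only if no genotype consistent with his phenotype could produce a type AB child with a type A mother.
Nikolai (type A): no genotype consistent with that phenotype can produce a type-AB child with a type-A mother.
Farhan (type O): no genotype consistent with that phenotype can produce a type-AB child with a type-A mother.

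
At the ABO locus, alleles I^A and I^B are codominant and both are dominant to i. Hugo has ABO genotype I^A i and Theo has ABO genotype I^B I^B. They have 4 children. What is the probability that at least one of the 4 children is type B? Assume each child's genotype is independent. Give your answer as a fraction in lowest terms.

15/16

ABO cross I^A i × I^B I^B → 1/2 B, 1/2 AB.
So P(type B) = 1/2 per child.
P(none) = (1/2)^4 = 1/16; P(at least one) = 1 − 1/16 = 15/16.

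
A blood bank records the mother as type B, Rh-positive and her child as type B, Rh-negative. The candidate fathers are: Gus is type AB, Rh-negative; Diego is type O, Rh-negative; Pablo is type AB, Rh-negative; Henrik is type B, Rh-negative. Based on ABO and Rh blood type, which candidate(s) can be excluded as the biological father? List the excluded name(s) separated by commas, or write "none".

none

A candidate is excluded only if no genotype consistent with his phenotype could produce a type B, Rh-negative child with a type B, Rh-positive mother.
Every candidate has at least one consistent genotype combination, so none can be excluded.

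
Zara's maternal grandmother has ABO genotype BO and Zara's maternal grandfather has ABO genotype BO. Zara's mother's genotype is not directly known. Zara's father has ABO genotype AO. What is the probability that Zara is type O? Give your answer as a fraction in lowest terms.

1/4

Zara's mother's ABO genotype from BO × BO: 1/4 BB, 1/2 BO, 1/4 OO.
Crossing each possibility with the father AO and summing P(type O): 1/4·0 + 1/2·1/4 + 1/4·1/2 = 1/4.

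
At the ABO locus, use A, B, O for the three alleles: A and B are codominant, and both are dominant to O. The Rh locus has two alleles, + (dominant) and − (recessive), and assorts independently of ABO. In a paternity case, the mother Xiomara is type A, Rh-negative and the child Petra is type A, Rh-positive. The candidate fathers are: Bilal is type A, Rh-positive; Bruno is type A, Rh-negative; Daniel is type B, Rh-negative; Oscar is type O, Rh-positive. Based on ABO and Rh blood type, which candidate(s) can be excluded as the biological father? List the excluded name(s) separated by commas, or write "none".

A candidate is excluded only if no genotype consistent with his phenotype could produce a type A, Rh-positive child with a type A, Rh-negative mother.
Bruno (type A, Rh-): no genotype consistent with that phenotype can produce a type-A Rh+ child with a type-A mother.
Daniel (type B, Rh-): no genotype consistent with that phenotype can produce a type-A Rh+ child with a type-A mother.

Bruno, Daniel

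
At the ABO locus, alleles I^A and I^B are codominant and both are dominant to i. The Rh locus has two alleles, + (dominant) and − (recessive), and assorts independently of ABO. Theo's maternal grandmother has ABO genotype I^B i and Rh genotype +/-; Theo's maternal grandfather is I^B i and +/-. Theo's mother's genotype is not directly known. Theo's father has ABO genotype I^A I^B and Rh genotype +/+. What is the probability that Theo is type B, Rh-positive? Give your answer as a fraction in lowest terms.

1/2

Theo's mother's ABO genotype from I^B i × I^B i: 1/4 I^B I^B, 1/2 I^B i, 1/4 i i.
Crossing each possibility with the father I^A I^B and summing P(type B): 1/4·1/2 + 1/2·1/2 + 1/4·1/2 = 1/2.
Similarly for Rh via the mother's Rh distribution: P(Rh+) = 1.
Independent loci: 1/2 × 1 = 1/2.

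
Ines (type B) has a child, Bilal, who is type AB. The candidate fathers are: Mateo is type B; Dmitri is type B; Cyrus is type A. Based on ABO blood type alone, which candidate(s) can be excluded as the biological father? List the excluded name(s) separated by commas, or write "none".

Mateo, Dmitri

A candidate is excluded only if no genotype consistent with his phenotype could produce a type AB child with a type B mother.
Mateo (type B): no genotype consistent with that phenotype can produce a type-AB child with a type-B mother.
Dmitri (type B): no genotype consistent with that phenotype can produce a type-AB child with a type-B mother.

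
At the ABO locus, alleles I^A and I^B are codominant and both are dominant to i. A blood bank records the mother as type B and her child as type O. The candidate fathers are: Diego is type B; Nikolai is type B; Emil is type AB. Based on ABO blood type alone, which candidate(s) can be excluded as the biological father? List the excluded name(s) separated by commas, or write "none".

A candidate is excluded only if no genotype consistent with his phenotype could produce a type O child with a type B mother.
Emil (type AB): no genotype consistent with that phenotype can produce a type-O child with a type-B mother.

Emil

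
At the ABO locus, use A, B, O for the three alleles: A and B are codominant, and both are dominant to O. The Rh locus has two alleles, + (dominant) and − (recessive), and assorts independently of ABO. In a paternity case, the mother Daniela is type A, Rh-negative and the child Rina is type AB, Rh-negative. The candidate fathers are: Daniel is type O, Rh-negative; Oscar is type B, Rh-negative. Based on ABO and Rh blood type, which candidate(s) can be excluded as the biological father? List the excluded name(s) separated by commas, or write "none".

A candidate is excluded only if no genotype consistent with his phenotype could produce a type AB, Rh-negative child with a type A, Rh-negative mother.
Daniel (type O, Rh-): no genotype consistent with that phenotype can produce a type-AB Rh- child with a type-A mother.

Daniel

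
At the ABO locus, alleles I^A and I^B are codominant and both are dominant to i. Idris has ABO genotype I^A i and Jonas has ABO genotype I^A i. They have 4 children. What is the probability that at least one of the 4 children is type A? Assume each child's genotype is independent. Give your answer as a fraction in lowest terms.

255/256

ABO cross I^A i × I^A i → 1/4 O, 3/4 A.
So P(type A) = 3/4 per child.
P(none) = (1/4)^4 = 1/256; P(at least one) = 1 − 1/256 = 255/256.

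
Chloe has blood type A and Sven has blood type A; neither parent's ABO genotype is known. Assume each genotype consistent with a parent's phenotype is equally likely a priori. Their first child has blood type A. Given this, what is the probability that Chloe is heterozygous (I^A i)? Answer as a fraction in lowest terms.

Possible genotypes: Chloe ∈ {I^A I^A, I^A i}; Sven ∈ {I^A I^A, I^A i}.
Weight each parental genotype pair by prior × P(type-A child):
  I^A I^A × I^A I^A: posterior weight 4/15.
  I^A I^A × I^A i: posterior weight 4/15.
  I^A i × I^A I^A: posterior weight 4/15.
  I^A i × I^A i: posterior weight 1/5.
Sum the posterior weight over pairs where Chloe is I^A i: 7/15.

7/15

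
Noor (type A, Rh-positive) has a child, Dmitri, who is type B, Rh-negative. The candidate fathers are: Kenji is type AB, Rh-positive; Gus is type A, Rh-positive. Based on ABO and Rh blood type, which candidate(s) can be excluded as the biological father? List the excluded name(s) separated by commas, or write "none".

A candidate is excluded only if no genotype consistent with his phenotype could produce a type B, Rh-negative child with a type A, Rh-positive mother.
Gus (type A, Rh+): no genotype consistent with that phenotype can produce a type-B Rh- child with a type-A mother.

Gus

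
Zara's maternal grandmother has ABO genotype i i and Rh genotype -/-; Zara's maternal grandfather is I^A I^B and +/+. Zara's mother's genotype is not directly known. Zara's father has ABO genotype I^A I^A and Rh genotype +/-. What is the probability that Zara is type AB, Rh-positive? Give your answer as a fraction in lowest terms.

3/16

Zara's mother's ABO genotype from i i × I^A I^B: 1/2 I^A i, 1/2 I^B i.
Crossing each possibility with the father I^A I^A and summing P(type AB): 1/2·0 + 1/2·1/2 = 1/4.
Similarly for Rh via the mother's Rh distribution: P(Rh+) = 3/4.
Independent loci: 1/4 × 3/4 = 3/16.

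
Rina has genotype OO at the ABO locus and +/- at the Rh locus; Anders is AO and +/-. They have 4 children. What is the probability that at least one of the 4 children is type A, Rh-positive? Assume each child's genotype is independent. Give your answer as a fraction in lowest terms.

ABO cross OO × AO → 1/2 O, 1/2 A.
Rh cross +/- × +/- → 3/4 Rh+, 1/4 Rh-; so P(type A, Rh-positive) = 1/2 × 3/4 = 3/8 per child.
P(none) = (5/8)^4 = 625/4096; P(at least one) = 1 − 625/4096 = 3471/4096.

3471/4096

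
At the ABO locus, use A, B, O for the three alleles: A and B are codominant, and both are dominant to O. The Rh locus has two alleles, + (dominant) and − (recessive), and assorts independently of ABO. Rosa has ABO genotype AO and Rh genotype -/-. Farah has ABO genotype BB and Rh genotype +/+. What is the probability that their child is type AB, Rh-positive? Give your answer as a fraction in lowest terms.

ABO cross AO × BB → offspring phenotypes: 1/2 B, 1/2 AB.
Rh cross -/- × +/+ → 1 Rh+.
Independent loci: P(type AB, Rh-positive) = 1/2 × 1 = 1/2.

1/2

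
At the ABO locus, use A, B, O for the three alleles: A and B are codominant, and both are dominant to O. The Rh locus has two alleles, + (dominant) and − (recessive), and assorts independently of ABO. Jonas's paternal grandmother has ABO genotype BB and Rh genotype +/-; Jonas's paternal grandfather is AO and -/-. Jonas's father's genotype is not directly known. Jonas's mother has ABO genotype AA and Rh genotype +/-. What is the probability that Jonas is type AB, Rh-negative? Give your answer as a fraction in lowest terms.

Jonas's father's ABO genotype from BB × AO: 1/2 AB, 1/2 BO.
Crossing each possibility with the mother AA and summing P(type AB): 1/2·1/2 + 1/2·1/2 = 1/2.
Similarly for Rh via the father's Rh distribution: P(Rh-) = 3/8.
Independent loci: 1/2 × 3/8 = 3/16.

3/16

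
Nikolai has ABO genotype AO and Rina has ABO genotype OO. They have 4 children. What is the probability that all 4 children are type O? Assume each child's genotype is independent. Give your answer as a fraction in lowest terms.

1/16

ABO cross AO × OO → 1/2 O, 1/2 A.
So P(type O) = 1/2 per child.
All 4 independent: (1/2)^4 = 1/16.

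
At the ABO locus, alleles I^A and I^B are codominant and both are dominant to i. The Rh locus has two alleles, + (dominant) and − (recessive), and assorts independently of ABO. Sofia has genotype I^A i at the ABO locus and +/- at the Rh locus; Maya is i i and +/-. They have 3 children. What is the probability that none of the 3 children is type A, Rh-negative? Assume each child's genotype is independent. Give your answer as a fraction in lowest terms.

ABO cross I^A i × i i → 1/2 O, 1/2 A.
Rh cross +/- × +/- → 3/4 Rh+, 1/4 Rh-; so P(type A, Rh-negative) = 1/2 × 1/4 = 1/8 per child.
P(not type A, Rh-negative) = 7/8 for one child; (7/8)^3 = 343/512.

343/512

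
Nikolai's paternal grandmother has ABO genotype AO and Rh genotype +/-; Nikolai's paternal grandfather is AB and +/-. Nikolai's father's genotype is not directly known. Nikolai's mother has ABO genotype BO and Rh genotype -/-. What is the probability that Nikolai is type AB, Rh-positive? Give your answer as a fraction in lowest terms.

1/8

Nikolai's father's ABO genotype from AO × AB: 1/4 AA, 1/4 AB, 1/4 AO, 1/4 BO.
Crossing each possibility with the mother BO and summing P(type AB): 1/4·1/2 + 1/4·1/4 + 1/4·1/4 + 1/4·0 = 1/4.
Similarly for Rh via the father's Rh distribution: P(Rh+) = 1/2.
Independent loci: 1/4 × 1/2 = 1/8.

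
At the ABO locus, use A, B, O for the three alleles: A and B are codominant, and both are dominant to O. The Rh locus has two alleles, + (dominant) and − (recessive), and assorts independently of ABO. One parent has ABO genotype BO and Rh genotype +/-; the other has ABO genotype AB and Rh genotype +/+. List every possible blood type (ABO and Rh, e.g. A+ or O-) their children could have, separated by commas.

Gametes from BO × AB give offspring ABO genotypes AB, AO, BB, BO, i.e. phenotypes A, B, AB.
Rh cross +/- × +/+ → phenotypes Rh+.
Combining independently: A+, B+, AB+.

A+, B+, AB+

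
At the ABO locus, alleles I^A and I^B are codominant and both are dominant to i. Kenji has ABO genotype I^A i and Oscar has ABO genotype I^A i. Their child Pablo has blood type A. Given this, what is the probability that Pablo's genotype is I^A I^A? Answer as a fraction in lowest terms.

1/3

Cross I^A i × I^A i → 1/4 I^A I^A, 1/2 I^A i, 1/4 i i.
Type-A genotypes among offspring: I^A I^A (1/4), I^A i (1/2); total 3/4.
P(I^A I^A | type A) = (1/4) / (3/4) = 1/3.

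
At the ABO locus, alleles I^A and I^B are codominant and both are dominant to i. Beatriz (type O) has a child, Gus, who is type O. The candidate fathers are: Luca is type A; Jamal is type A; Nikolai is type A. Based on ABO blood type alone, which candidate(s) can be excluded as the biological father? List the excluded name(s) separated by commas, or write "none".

A candidate is excluded only if no genotype consistent with his phenotype could produce a type O child with a type O mother.
Every candidate has at least one consistent genotype combination, so none can be excluded.

none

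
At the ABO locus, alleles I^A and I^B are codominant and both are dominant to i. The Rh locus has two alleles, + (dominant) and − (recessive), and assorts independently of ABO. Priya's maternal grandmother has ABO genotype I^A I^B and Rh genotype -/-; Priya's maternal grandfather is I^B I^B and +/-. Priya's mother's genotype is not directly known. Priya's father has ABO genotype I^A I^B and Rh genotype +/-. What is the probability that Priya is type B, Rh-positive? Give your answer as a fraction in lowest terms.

15/64

Priya's mother's ABO genotype from I^A I^B × I^B I^B: 1/2 I^A I^B, 1/2 I^B I^B.
Crossing each possibility with the father I^A I^B and summing P(type B): 1/2·1/4 + 1/2·1/2 = 3/8.
Similarly for Rh via the mother's Rh distribution: P(Rh+) = 5/8.
Independent loci: 3/8 × 5/8 = 15/64.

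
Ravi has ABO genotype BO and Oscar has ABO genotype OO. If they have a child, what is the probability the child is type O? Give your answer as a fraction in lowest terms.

ABO cross BO × OO → offspring phenotypes: 1/2 O, 1/2 B.
So P(type O) = 1/2.

1/2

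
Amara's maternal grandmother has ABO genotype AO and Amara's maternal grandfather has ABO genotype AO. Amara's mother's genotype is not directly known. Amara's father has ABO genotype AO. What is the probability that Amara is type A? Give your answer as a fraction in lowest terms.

3/4

Amara's mother's ABO genotype from AO × AO: 1/4 AA, 1/2 AO, 1/4 OO.
Crossing each possibility with the father AO and summing P(type A): 1/4·1 + 1/2·3/4 + 1/4·1/2 = 3/4.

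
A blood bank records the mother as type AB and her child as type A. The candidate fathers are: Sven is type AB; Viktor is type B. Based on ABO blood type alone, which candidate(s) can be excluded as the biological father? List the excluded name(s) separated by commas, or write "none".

none

A candidate is excluded only if no genotype consistent with his phenotype could produce a type A child with a type AB mother.
Every candidate has at least one consistent genotype combination, so none can be excluded.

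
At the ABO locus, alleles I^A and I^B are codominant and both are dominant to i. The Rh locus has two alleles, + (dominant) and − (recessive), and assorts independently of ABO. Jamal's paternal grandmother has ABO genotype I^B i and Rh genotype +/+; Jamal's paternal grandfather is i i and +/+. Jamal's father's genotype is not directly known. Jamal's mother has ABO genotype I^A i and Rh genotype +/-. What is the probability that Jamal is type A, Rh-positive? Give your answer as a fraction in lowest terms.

3/8

Jamal's father's ABO genotype from I^B i × i i: 1/2 I^B i, 1/2 i i.
Crossing each possibility with the mother I^A i and summing P(type A): 1/2·1/4 + 1/2·1/2 = 3/8.
Similarly for Rh via the father's Rh distribution: P(Rh+) = 1.
Independent loci: 3/8 × 1 = 3/8.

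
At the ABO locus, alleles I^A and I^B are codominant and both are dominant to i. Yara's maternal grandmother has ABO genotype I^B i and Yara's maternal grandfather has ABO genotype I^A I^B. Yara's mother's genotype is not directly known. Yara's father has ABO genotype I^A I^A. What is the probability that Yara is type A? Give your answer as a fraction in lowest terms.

1/2

Yara's mother's ABO genotype from I^B i × I^A I^B: 1/4 I^A I^B, 1/4 I^A i, 1/4 I^B I^B, 1/4 I^B i.
Crossing each possibility with the father I^A I^A and summing P(type A): 1/4·1/2 + 1/4·1 + 1/4·0 + 1/4·1/2 = 1/2.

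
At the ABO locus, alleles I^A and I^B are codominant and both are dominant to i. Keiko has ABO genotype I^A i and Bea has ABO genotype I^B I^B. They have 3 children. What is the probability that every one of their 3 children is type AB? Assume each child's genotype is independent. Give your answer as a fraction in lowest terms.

1/8

ABO cross I^A i × I^B I^B → 1/2 B, 1/2 AB.
So P(type AB) = 1/2 per child.
All 3 independent: (1/2)^3 = 1/8.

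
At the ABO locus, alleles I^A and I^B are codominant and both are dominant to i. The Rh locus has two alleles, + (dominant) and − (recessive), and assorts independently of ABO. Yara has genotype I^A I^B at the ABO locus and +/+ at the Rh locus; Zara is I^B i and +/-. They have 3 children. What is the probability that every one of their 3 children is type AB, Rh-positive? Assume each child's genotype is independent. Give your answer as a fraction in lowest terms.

ABO cross I^A I^B × I^B i → 1/4 A, 1/2 B, 1/4 AB.
Rh cross +/+ × +/- → 1 Rh+; so P(type AB, Rh-positive) = 1/4 × 1 = 1/4 per child.
All 3 independent: (1/4)^3 = 1/64.

1/64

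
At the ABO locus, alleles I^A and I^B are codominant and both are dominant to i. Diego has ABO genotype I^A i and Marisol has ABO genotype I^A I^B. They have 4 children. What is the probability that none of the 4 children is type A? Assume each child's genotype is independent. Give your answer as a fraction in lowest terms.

1/16

ABO cross I^A i × I^A I^B → 1/2 A, 1/4 B, 1/4 AB.
So P(type A) = 1/2 per child.
P(not type A) = 1/2 for one child; (1/2)^4 = 1/16.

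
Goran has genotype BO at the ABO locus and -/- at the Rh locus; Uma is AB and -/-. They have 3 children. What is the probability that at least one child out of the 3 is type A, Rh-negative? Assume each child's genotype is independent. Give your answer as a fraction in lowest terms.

ABO cross BO × AB → 1/4 A, 1/2 B, 1/4 AB.
Rh cross -/- × -/- → 1 Rh-; so P(type A, Rh-negative) = 1/4 × 1 = 1/4 per child.
P(none) = (3/4)^3 = 27/64; P(at least one) = 1 − 27/64 = 37/64.

37/64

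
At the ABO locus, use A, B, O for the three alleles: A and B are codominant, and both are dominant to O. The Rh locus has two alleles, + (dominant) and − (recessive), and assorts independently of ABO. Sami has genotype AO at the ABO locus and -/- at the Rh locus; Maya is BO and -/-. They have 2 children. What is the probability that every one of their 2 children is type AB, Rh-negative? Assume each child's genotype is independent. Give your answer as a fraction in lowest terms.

1/16

ABO cross AO × BO → 1/4 O, 1/4 A, 1/4 B, 1/4 AB.
Rh cross -/- × -/- → 1 Rh-; so P(type AB, Rh-negative) = 1/4 × 1 = 1/4 per child.
All 2 independent: (1/4)^2 = 1/16.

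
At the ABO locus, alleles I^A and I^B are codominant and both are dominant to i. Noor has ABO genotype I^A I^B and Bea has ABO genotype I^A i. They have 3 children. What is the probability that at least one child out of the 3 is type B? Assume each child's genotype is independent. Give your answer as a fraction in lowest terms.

37/64

ABO cross I^A I^B × I^A i → 1/2 A, 1/4 B, 1/4 AB.
So P(type B) = 1/4 per child.
P(none) = (3/4)^3 = 27/64; P(at least one) = 1 − 27/64 = 37/64.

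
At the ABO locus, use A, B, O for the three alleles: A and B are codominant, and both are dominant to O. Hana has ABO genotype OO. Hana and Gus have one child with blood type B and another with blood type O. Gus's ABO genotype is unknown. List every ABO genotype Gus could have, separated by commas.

For each candidate genotype of Gus, check whether crossing it with OO can produce every observed child phenotype.
  AA → possible child types {A} ✗
  AB → possible child types {A, B} ✗
  AO → possible child types {O, A} ✗
  BB → possible child types {B} ✗
  BO → possible child types {O, B} ✓
  OO → possible child types {O} ✗

BO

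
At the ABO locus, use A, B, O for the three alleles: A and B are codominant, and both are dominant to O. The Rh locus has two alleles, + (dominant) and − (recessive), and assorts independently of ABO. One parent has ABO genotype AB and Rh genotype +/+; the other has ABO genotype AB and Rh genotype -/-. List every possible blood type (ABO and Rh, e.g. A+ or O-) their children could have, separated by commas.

A+, B+, AB+

Gametes from AB × AB give offspring ABO genotypes AA, AB, BB, i.e. phenotypes A, B, AB.
Rh cross +/+ × -/- → phenotypes Rh+.
Combining independently: A+, B+, AB+.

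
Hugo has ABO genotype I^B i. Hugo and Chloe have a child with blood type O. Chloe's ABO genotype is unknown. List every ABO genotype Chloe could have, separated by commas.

For each candidate genotype of Chloe, check whether crossing it with I^B i can produce every observed child phenotype.
  I^A I^A → possible child types {A, AB} ✗
  I^A I^B → possible child types {A, B, AB} ✗
  I^A i → possible child types {O, A, B, AB} ✓
  I^B I^B → possible child types {B} ✗
  I^B i → possible child types {O, B} ✓
  i i → possible child types {O, B} ✓

I^A i, I^B i, i i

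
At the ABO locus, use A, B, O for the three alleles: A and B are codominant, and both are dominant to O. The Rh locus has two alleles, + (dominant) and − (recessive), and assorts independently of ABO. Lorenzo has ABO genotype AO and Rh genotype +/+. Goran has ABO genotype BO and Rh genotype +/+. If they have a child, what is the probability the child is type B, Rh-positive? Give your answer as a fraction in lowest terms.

1/4

ABO cross AO × BO → offspring phenotypes: 1/4 O, 1/4 A, 1/4 B, 1/4 AB.
Rh cross +/+ × +/+ → 1 Rh+.
Independent loci: P(type B, Rh-positive) = 1/4 × 1 = 1/4.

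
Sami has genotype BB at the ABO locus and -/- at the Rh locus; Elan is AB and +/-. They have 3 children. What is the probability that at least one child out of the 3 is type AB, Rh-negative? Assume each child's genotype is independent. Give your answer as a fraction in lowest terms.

ABO cross BB × AB → 1/2 B, 1/2 AB.
Rh cross -/- × +/- → 1/2 Rh+, 1/2 Rh-; so P(type AB, Rh-negative) = 1/2 × 1/2 = 1/4 per child.
P(none) = (3/4)^3 = 27/64; P(at least one) = 1 − 27/64 = 37/64.

37/64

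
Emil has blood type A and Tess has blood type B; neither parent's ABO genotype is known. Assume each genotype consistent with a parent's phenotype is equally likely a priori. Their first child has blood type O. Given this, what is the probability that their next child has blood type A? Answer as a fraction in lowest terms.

1/4

Possible genotypes: Emil ∈ {I^A I^A, I^A i}; Tess ∈ {I^B I^B, I^B i}.
Weight each parental genotype pair by prior × P(type-O child):
  I^A i × I^B i: posterior weight 1; P(next child type A) = 1/4.
Weighted sum = 1/4.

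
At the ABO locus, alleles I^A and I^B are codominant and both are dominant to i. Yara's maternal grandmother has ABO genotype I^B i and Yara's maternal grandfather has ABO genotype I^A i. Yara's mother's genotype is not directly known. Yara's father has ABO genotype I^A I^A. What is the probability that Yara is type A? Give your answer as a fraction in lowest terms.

Yara's mother's ABO genotype from I^B i × I^A i: 1/4 I^A I^B, 1/4 I^A i, 1/4 I^B i, 1/4 i i.
Crossing each possibility with the father I^A I^A and summing P(type A): 1/4·1/2 + 1/4·1 + 1/4·1/2 + 1/4·1 = 3/4.

3/4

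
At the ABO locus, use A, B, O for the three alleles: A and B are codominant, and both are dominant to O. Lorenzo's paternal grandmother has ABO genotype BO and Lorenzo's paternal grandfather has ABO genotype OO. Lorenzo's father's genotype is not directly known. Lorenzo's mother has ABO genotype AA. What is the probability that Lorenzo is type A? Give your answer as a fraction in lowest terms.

Lorenzo's father's ABO genotype from BO × OO: 1/2 BO, 1/2 OO.
Crossing each possibility with the mother AA and summing P(type A): 1/2·1/2 + 1/2·1 = 3/4.

3/4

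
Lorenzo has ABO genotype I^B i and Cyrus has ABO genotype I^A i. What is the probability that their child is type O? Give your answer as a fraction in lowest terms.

1/4

ABO cross I^B i × I^A i → offspring phenotypes: 1/4 O, 1/4 A, 1/4 B, 1/4 AB.
So P(type O) = 1/4.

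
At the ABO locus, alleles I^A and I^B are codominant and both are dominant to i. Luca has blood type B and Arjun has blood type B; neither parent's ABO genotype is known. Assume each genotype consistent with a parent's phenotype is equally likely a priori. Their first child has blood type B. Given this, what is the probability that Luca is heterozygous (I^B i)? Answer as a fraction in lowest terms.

Possible genotypes: Luca ∈ {I^B I^B, I^B i}; Arjun ∈ {I^B I^B, I^B i}.
Weight each parental genotype pair by prior × P(type-B child):
  I^B I^B × I^B I^B: posterior weight 4/15.
  I^B I^B × I^B i: posterior weight 4/15.
  I^B i × I^B I^B: posterior weight 4/15.
  I^B i × I^B i: posterior weight 1/5.
Sum the posterior weight over pairs where Luca is I^B i: 7/15.

7/15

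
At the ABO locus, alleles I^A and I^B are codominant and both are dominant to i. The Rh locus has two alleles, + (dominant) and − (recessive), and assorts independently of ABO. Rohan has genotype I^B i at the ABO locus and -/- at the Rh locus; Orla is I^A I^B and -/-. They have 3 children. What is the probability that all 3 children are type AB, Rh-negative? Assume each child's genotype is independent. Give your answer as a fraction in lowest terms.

1/64

ABO cross I^B i × I^A I^B → 1/4 A, 1/2 B, 1/4 AB.
Rh cross -/- × -/- → 1 Rh-; so P(type AB, Rh-negative) = 1/4 × 1 = 1/4 per child.
All 3 independent: (1/4)^3 = 1/64.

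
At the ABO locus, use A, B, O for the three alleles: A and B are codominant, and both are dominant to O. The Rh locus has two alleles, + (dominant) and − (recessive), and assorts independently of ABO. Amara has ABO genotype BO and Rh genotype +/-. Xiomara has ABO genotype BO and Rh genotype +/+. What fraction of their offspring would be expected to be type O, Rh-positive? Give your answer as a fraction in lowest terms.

1/4

ABO cross BO × BO → offspring phenotypes: 1/4 O, 3/4 B.
Rh cross +/- × +/+ → 1 Rh+.
Independent loci: P(type O, Rh-positive) = 1/4 × 1 = 1/4.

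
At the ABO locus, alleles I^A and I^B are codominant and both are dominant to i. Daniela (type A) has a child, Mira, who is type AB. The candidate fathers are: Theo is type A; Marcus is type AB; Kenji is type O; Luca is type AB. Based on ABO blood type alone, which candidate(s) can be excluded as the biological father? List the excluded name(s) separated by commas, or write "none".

Theo, Kenji

A candidate is excluded only if no genotype consistent with his phenotype could produce a type AB child with a type A mother.
Theo (type A): no genotype consistent with that phenotype can produce a type-AB child with a type-A mother.
Kenji (type O): no genotype consistent with that phenotype can produce a type-AB child with a type-A mother.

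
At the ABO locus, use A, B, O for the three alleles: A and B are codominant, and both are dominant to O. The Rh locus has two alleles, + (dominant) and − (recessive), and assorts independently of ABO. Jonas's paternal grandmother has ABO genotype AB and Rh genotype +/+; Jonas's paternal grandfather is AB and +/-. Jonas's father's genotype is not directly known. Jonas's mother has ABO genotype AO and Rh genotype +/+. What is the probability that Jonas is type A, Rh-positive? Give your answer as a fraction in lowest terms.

Jonas's father's ABO genotype from AB × AB: 1/4 AA, 1/2 AB, 1/4 BB.
Crossing each possibility with the mother AO and summing P(type A): 1/4·1 + 1/2·1/2 + 1/4·0 = 1/2.
Similarly for Rh via the father's Rh distribution: P(Rh+) = 1.
Independent loci: 1/2 × 1 = 1/2.

1/2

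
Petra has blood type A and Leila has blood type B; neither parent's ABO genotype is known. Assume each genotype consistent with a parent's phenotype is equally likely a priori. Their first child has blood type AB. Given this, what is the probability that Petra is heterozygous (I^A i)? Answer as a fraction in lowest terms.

1/3

Possible genotypes: Petra ∈ {I^A I^A, I^A i}; Leila ∈ {I^B I^B, I^B i}.
Weight each parental genotype pair by prior × P(type-AB child):
  I^A I^A × I^B I^B: posterior weight 4/9.
  I^A I^A × I^B i: posterior weight 2/9.
  I^A i × I^B I^B: posterior weight 2/9.
  I^A i × I^B i: posterior weight 1/9.
Sum the posterior weight over pairs where Petra is I^A i: 1/3.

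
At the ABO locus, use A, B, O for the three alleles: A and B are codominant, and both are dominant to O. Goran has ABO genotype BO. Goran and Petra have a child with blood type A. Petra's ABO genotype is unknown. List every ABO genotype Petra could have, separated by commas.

AA, AB, AO

For each candidate genotype of Petra, check whether crossing it with BO can produce every observed child phenotype.
  AA → possible child types {A, AB} ✓
  AB → possible child types {A, B, AB} ✓
  AO → possible child types {O, A, B, AB} ✓
  BB → possible child types {B} ✗
  BO → possible child types {O, B} ✗
  OO → possible child types {O, B} ✗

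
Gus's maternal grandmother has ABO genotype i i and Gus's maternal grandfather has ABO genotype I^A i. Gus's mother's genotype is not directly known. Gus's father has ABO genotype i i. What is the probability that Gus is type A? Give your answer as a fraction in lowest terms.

1/4

Gus's mother's ABO genotype from i i × I^A i: 1/2 I^A i, 1/2 i i.
Crossing each possibility with the father i i and summing P(type A): 1/2·1/2 + 1/2·0 = 1/4.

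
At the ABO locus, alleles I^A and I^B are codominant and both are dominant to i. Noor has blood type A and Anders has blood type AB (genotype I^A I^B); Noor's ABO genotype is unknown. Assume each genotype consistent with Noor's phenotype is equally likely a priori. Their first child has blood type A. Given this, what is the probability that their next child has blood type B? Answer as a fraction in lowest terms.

Possible genotypes: Noor ∈ {I^A I^A, I^A i}; Anders ∈ {I^A I^B}.
Weight each parental genotype pair by prior × P(type-A child):
  I^A I^A × I^A I^B: posterior weight 1/2; P(next child type B) = 0.
  I^A i × I^A I^B: posterior weight 1/2; P(next child type B) = 1/4.
Weighted sum = 1/8.

1/8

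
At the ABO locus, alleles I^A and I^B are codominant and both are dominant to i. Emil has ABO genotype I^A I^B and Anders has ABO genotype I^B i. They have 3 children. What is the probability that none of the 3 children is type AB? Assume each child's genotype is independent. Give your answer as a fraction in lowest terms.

27/64

ABO cross I^A I^B × I^B i → 1/4 A, 1/2 B, 1/4 AB.
So P(type AB) = 1/4 per child.
P(not type AB) = 3/4 for one child; (3/4)^3 = 27/64.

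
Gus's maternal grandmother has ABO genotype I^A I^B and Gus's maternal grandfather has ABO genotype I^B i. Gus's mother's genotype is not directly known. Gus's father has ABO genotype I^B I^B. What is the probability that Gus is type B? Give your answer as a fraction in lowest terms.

Gus's mother's ABO genotype from I^A I^B × I^B i: 1/4 I^A I^B, 1/4 I^A i, 1/4 I^B I^B, 1/4 I^B i.
Crossing each possibility with the father I^B I^B and summing P(type B): 1/4·1/2 + 1/4·1/2 + 1/4·1 + 1/4·1 = 3/4.

3/4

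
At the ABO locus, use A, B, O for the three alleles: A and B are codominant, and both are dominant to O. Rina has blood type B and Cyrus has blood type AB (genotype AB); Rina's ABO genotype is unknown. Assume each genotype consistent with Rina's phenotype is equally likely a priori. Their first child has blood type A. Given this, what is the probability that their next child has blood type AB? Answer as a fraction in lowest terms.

1/4

Possible genotypes: Rina ∈ {BB, BO}; Cyrus ∈ {AB}.
Weight each parental genotype pair by prior × P(type-A child):
  BO × AB: posterior weight 1; P(next child type AB) = 1/4.
Weighted sum = 1/4.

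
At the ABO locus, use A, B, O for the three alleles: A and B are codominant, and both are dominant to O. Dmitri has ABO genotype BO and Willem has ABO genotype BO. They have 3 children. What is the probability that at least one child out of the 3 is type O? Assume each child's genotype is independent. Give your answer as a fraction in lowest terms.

ABO cross BO × BO → 1/4 O, 3/4 B.
So P(type O) = 1/4 per child.
P(none) = (3/4)^3 = 27/64; P(at least one) = 1 − 27/64 = 37/64.

37/64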